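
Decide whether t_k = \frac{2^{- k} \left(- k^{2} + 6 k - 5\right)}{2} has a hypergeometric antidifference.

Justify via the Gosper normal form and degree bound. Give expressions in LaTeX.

Compute t_(k+1)/t_k: get k*(k - 4)/(2*(k**2 - 6*k + 5)).
Factor: A=1/2; B=1; C=k**2 - 6*k + 5.
Solve (1/2)·f(k+1) − (1)·f(k) = k**2 - 6*k + 5.
d = 2 from the (0,0,2) case.
Solving with deg f ≤ 2: f(k) = -2*(k**2 - 4*k + 2).
So s_k = (B(k−1)f/C)·t_k = (-2*(k**2 - 4*k + 2)/((k - 5)*(k - 1)))·t_k = (k**2 - 4*k + 2)/2**k.
s_(k+1) − s_k = (-k**2 + 6*k - 5)/(2*2**k) = t_k.

Yes. s_k = 2^{- k} \left(k^{2} - 4 k + 2\right).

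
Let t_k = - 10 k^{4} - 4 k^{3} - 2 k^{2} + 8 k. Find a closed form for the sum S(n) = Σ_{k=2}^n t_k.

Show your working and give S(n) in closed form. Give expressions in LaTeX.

t_(k+1)/t_k = (5*k**4 + 22*k**3 + 37*k**2 + 24*k + 4)/(k*(5*k**3 + 2*k**2 + k - 4)).
Factor: A=1; B=1; C=k**4 + 2*k**3/5 + k**2/5 - 4*k/5.
Solve (1)·f(k+1) − (1)·f(k) = k**4 + 2*k**3/5 + k**2/5 - 4*k/5.
d = 5 from the (0,0,4) case.
Solving with deg f ≤ 5: f(k) = k*(k - 1)*(k**3 - k**2 - 2)/5.
So s_k = (B(k−1)f/C)·t_k = ((k - 1)*(k**3 - k**2 - 2)/(5*k**3 + 2*k**2 + k - 4))·t_k = 2*k*(-k**4 + 2*k**3 - k**2 + 2*k - 2).
s_(k+1) − s_k = 2*k*(-5*k**3 - 2*k**2 - k + 4) = t_k.
Telescope: S(n) = s_(n+1) − s_(2) = 2*n*(-n**4 - 3*n**3 - 3*n**2 + n + 2) − (-8) = -2*n**5 - 6*n**4 - 6*n**3 + 2*n**2 + 4*n + 8.

S(n) = - 2 n^{5} - 6 n^{4} - 6 n^{3} + 2 n^{2} + 4 n + 8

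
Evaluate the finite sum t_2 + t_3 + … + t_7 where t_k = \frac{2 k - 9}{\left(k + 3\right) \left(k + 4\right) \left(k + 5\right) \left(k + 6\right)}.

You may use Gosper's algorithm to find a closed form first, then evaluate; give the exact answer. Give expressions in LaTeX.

Σ = -1/286

t_(k+1)/t_k = (k + 3)*(2*k - 7)/((k + 7)*(2*k - 9)).
So A=k + 3 and B=k + 7, with C=k - 9/2.
Set up (k + 3)·f(k+1) − (k + 6)·f(k) − (k - 9/2) = 0.
deg f ≤ 3 (via 1,1,1).
A polynomial solution: f(k) = -k*(k**2 + 12*k + 77)/60.
Then R = B(k−1)f/C = -k*(k + 6)*(k**2 + 12*k + 77)/(30*(2*k - 9)), so s_k = R(k)·t_k = k*(-k**2 - 12*k - 77)/(30*(k + 3)*(k + 4)*(k + 5)).
Δs = (2*k - 9)/(k**4 + 18*k**3 + 119*k**2 + 342*k + 360), as required.
Evaluate s at k=8 and k=2: -79/2145 and -1/30; difference -1/286.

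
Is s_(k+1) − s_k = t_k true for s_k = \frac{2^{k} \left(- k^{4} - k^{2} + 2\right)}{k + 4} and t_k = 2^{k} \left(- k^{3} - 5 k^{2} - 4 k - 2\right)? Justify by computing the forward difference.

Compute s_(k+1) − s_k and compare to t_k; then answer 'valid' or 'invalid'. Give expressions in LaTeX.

s_(k+1) = 2**(k + 1)*(-(k + 1)**4 - (k + 1)**2 + 2)/(k + 5)
s_(k+1) − s_k = 2**k*(-k**5 - 11*k**4 - 45*k**3 - 63*k**2 - 50*k - 10)/(k**2 + 9*k + 20)
(s_(k+1) − s_k) − t_k = 3*2**k*(k**4 + 8*k**3 + 25*k**2 + 16*k + 10)/(k**2 + 9*k + 20)

Invalid: residual \frac{3 \cdot 2^{k} \left(k^{4} + 8 k^{3} + 25 k^{2} + 16 k + 10\right)}{k^{2} + 9 k + 20} ≠ 0.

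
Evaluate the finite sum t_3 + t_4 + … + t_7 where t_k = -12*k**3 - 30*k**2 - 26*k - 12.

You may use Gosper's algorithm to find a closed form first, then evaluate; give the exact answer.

Σ = -14060

Ratio r(k) = (6*k**3 + 33*k**2 + 61*k + 40)/(6*k**3 + 15*k**2 + 13*k + 6).
Normal form (A,B,C) = (1, 1, k**3 + 5*k**2/2 + 13*k/6 + 1).
Solve (1)·f(k+1) − (1)·f(k) = k**3 + 5*k**2/2 + 13*k/6 + 1.
From deg A=0, deg B=0, deg C=3: d=4.
Match coefficients ⇒ f(k) = k*(3*k**3 + 4*k**2 + k + 4)/12.
Then R = B(k−1)f/C = k*(3*k**3 + 4*k**2 + k + 4)/(2*(2*k + 3)*(3*k**2 + 3*k + 2)), so s_k = R(k)·t_k = k*(-3*k**3 - 4*k**2 - k - 4).
Δs = -12*k**3 - 30*k**2 - 26*k - 12, as required.
Telescoping: Σ = s_(8) − s_(3) = -14432 − (-372) = -14060.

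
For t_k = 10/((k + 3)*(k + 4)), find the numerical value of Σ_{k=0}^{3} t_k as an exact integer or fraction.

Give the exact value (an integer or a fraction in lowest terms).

Ratio r(k) = (k + 3)/(k + 5).
Take A(k)=k + 3, B(k)=k + 5, C(k)=1.
Solve (k + 3)·f(k+1) − (k + 4)·f(k) = 1.
d = 1 from the (1,1,0) case.
Solving with deg f ≤ 1: f(k) = k/3.
R(k) = B(k−1)·f(k)/C(k) = k*(k + 4)/3; s_k = R·t_k = 10*k/(3*(k + 3)).
s_(k+1) − s_k = 10/(k**2 + 7*k + 12) = t_k.
Sum = s_(4) − s_(0); s_(4) = 40/21, s_(0) = 0 ⇒ 40/21.

Σ = 40/21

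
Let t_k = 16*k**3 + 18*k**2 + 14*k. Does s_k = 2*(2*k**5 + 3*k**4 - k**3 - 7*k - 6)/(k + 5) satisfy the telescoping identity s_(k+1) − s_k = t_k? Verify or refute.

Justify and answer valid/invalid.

Invalid: residual 6*(-6*k**4 - 50*k**3 - 51*k**2 - 37*k - 3)/(k**2 + 11*k + 30) ≠ 0.

s_(k+1) = 2*(-7*k + 2*(k + 1)**5 + 3*(k + 1)**4 - (k + 1)**3 - 13)/(k + 6)
s_(k+1) − s_k = 2*(8*k**5 + 79*k**4 + 196*k**3 + 194*k**2 + 99*k - 9)/(k**2 + 11*k + 30)
(s_(k+1) − s_k) − t_k = 6*(-6*k**4 - 50*k**3 - 51*k**2 - 37*k - 3)/(k**2 + 11*k + 30)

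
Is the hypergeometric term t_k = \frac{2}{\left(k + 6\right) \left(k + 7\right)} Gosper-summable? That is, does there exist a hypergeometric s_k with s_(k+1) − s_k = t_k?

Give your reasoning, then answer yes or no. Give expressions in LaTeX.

Yes. s_k = \frac{k}{3 \left(k + 6\right)}.

The ratio is (k + 6)/(k + 8).
Normal form (A,B,C) = (k + 6, k + 8, 1).
f must satisfy (k + 6)·f(k+1) − (k + 7)·f(k) = 1.
d = 1 from the (1,1,0) case.
Coefficient equations give f(k) = k/6.
Then R = B(k−1)f/C = k*(k + 7)/6, so s_k = R(k)·t_k = k/(3*(k + 6)).
Δs = 2/(k**2 + 13*k + 42), as required.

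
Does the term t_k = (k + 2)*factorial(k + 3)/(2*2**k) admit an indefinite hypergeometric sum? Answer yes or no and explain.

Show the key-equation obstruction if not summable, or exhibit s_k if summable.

Step 1: r(k) = (k + 3)*(k + 4)/(2*(k + 2)).
Normal form (A,B,C) = (k/2 + 2, 1, k + 2).
Key eq: (k/2 + 2)·f(k+1) = (1)·f(k) + (k + 2).
Bound: deg f ≤ 0.
A polynomial solution: f(k) = 2.
Certificate R = B(k−1)f/C = 2/(k + 2) gives s_k = factorial(k + 3)/2**k.
Δs = (k + 2)*factorial(k + 3)/(2*2**k), as required.

Yes. s_k = factorial(k + 3)/2**k.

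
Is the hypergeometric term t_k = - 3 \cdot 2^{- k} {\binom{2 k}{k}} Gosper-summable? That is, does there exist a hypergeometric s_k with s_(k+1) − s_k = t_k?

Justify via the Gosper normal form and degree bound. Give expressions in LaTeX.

Compute t_(k+1)/t_k: get (2*k + 1)/(k + 1).
Take A(k)=2*k + 1, B(k)=k + 1, C(k)=1.
Key eq: (2*k + 1)·f(k+1) = (k)·f(k) + (1).
From deg A=1, deg B=1, deg C=0: d=-1.
Bound -1 < 0, so the key equation has no polynomial solution.

No. Not Gosper-summable.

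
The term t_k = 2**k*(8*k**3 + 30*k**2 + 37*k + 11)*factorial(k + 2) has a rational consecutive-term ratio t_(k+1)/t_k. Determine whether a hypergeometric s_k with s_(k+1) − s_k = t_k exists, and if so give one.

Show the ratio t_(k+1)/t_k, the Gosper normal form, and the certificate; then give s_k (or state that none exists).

s_k = 2**k*(4*k**2 - 3*k + 1)*factorial(k + 2)

t_(k+1)/t_k = 2*(8*k**4 + 78*k**3 + 283*k**2 + 449*k + 258)/(8*k**3 + 30*k**2 + 37*k + 11).
So A=2*k + 6 and B=1, with C=k**3 + 15*k**2/4 + 37*k/8 + 11/8.
Need (2*k + 6)·f(k+1) − (1)·f(k) = k**3 + 15*k**2/4 + 37*k/8 + 11/8.
From deg A=1, deg B=0, deg C=3: d=2.
Solving with deg f ≤ 2: f(k) = (4*k**2 - 3*k + 1)/8.
Then R = B(k−1)f/C = (4*k**2 - 3*k + 1)/(8*k**3 + 30*k**2 + 37*k + 11), so s_k = R(k)·t_k = 2**k*(4*k**2 - 3*k + 1)*factorial(k + 2).
Check: Δs_k = 2**k*(8*k**3 + 30*k**2 + 37*k + 11)*factorial(k + 2). ✓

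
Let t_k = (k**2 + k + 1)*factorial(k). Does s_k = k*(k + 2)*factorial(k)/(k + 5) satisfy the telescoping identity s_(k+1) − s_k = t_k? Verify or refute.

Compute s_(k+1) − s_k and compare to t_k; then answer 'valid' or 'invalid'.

Invalid: residual -3*(k**3 + 6*k**2 + 5*k + 5)*factorial(k)/((k + 5)*(k + 6)) ≠ 0.

s_(k+1) = (k + 1)*(k + 3)*factorial(k + 1)/(k + 6)
s_(k+1) − s_k = (k**4 + 9*k**3 + 24*k**2 + 26*k + 15)*factorial(k)/((k + 5)*(k + 6))
(s_(k+1) − s_k) − t_k = -3*(k**3 + 6*k**2 + 5*k + 5)*factorial(k)/((k + 5)*(k + 6))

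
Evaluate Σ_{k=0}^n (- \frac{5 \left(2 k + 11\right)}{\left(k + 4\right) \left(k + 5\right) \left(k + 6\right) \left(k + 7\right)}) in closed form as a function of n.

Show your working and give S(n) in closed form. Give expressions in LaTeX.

S(n) = \frac{5 \left(- n^{2} - 12 n - 11\right)}{24 \left(n^{2} + 12 n + 35\right)}

The ratio is (k + 4)*(2*k + 13)/((k + 8)*(2*k + 11)).
So A=k + 4 and B=k + 8, with C=k + 11/2.
Key eq: (k + 4)·f(k+1) = (k + 7)·f(k) + (k + 11/2).
From deg A=1, deg B=1, deg C=1: d=3.
Coefficient equations give f(k) = k*(k + 5)*(k + 10)/48.
Certificate R = B(k−1)f/C = k*(k + 5)*(k + 7)*(k + 10)/(24*(2*k + 11)) gives s_k = 5*k*(-k - 10)/(24*(k**2 + 10*k + 24)).
Check: Δs_k = 5*(-2*k - 11)/(k**4 + 22*k**3 + 179*k**2 + 638*k + 840). ✓
s_(n+1) = 5*(-n**2 - 12*n - 11)/(24*(n**2 + 12*n + 35)) and s_(0) = 0, so S(n) = 5*(-n**2 - 12*n - 11)/(24*(n**2 + 12*n + 35)).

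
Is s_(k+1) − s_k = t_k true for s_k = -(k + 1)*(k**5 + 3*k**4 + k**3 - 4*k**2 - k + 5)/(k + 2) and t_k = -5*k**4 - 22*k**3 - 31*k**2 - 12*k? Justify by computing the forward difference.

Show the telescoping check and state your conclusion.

Invalid: residual (4*k**5 + 29*k**4 + 74*k**3 + 78*k**2 + 25*k - 5)/(k**2 + 5*k + 6) ≠ 0.

s_(k+1) = (-k**6 - 10*k**5 - 39*k**4 - 73*k**3 - 65*k**2 - 27*k - 10)/(k + 3)
s_(k+1) − s_k = (-5*k**6 - 43*k**5 - 142*k**4 - 225*k**3 - 168*k**2 - 47*k - 5)/(k**2 + 5*k + 6)
(s_(k+1) − s_k) − t_k = (4*k**5 + 29*k**4 + 74*k**3 + 78*k**2 + 25*k - 5)/(k**2 + 5*k + 6)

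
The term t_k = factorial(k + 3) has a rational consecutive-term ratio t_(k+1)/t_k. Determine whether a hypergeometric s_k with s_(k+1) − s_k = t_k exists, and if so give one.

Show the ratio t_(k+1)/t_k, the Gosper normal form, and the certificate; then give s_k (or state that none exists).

not Gosper-summable; s_k does not exist

t_(k+1)/t_k = k + 4.
Normal form (A,B,C) = (k + 4, 1, 1).
Set up (k + 4)·f(k+1) − (1)·f(k) − (1) = 0.
Bound: deg f ≤ -1.
deg f ≤ -1 is impossible — no certificate.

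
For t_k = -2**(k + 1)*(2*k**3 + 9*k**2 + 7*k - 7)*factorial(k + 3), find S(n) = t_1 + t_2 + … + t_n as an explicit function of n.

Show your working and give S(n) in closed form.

S(n) = -4*2**n*n**2*factorial(n + 4) - 4*2**n*n*factorial(n + 4) + 4*2**n*factorial(n + 4) - 96

t_(k+1)/t_k = 2*(2*k**4 + 23*k**3 + 91*k**2 + 135*k + 44)/(2*k**3 + 9*k**2 + 7*k - 7).
A = 2*k + 8, B = 1, C = k**3 + 9*k**2/2 + 7*k/2 - 7/2.
Key eq: (2*k + 8)·f(k+1) = (1)·f(k) + (k**3 + 9*k**2/2 + 7*k/2 - 7/2).
d = 2 from the (1,0,3) case.
Coefficient equations give f(k) = (k**2 - k - 1)/2.
Certificate R = B(k−1)f/C = (k**2 - k - 1)/(2*k**3 + 9*k**2 + 7*k - 7) gives s_k = 2**(k + 1)*(-k**2 + k + 1)*factorial(k + 3).
Δs = -2**(k + 1)*(2*k**3 + 9*k**2 + 7*k - 7)*factorial(k + 3), as required.
Telescope: S(n) = s_(n+1) − s_(1) = -2**(n + 2)*(n**2 + n - 1)*factorial(n + 4) − (96) = -4*2**n*n**2*factorial(n + 4) - 4*2**n*n*factorial(n + 4) + 4*2**n*factorial(n + 4) - 96.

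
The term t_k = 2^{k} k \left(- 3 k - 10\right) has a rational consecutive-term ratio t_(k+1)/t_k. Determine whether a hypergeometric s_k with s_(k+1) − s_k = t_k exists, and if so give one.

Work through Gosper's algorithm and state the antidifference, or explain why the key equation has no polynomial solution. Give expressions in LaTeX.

s_k = 2^{k} \left(- 3 k^{2} + 2 k + 2\right)

t_(k+1)/t_k = 2*(k + 1)*(3*k + 13)/(k*(3*k + 10)).
Take A(k)=2, B(k)=1, C(k)=k**2 + 10*k/3.
Solve (2)·f(k+1) − (1)·f(k) = k**2 + 10*k/3.
Bound: deg f ≤ 2.
Coefficient equations give f(k) = (3*k**2 - 2*k - 2)/3.
Certificate R = B(k−1)f/C = (3*k**2 - 2*k - 2)/(k*(3*k + 10)) gives s_k = 2**k*(-3*k**2 + 2*k + 2).
Verify: 2**k*k*(-3*k - 10) matches t_k.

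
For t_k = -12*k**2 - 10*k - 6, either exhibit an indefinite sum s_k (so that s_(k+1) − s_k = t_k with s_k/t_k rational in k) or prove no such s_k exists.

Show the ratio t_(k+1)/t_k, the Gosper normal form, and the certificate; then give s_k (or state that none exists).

Compute t_(k+1)/t_k: get (6*k**2 + 17*k + 14)/(6*k**2 + 5*k + 3).
Gosper form: A/B · C(k+1)/C(k) with A=1, B=1, C=k**2 + 5*k/6 + 1/2.
Set up (1)·f(k+1) − (1)·f(k) − (k**2 + 5*k/6 + 1/2) = 0.
Bound: deg f ≤ 3.
Coefficient equations give f(k) = k*(4*k**2 - k + 3)/12.
Certificate R = B(k−1)f/C = k*(4*k**2 - k + 3)/(2*(6*k**2 + 5*k + 3)) gives s_k = k*(-4*k**2 + k - 3).
Verify: -12*k**2 - 10*k - 6 matches t_k.

s_k = k*(-4*k**2 + k - 3)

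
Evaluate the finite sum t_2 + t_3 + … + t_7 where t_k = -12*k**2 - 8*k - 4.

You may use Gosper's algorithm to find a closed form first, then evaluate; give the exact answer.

t_(k+1)/t_k = (3*k**2 + 8*k + 6)/(3*k**2 + 2*k + 1).
Gosper form: A/B · C(k+1)/C(k) with A=1, B=1, C=k**2 + 2*k/3 + 1/3.
Key eq: (1)·f(k+1) = (1)·f(k) + (k**2 + 2*k/3 + 1/3).
Bound: deg f ≤ 3.
Match coefficients ⇒ f(k) = k*(2*k**2 - k + 1)/6.
Then R = B(k−1)f/C = k*(2*k**2 - k + 1)/(2*(3*k**2 + 2*k + 1)), so s_k = R(k)·t_k = 2*k*(-2*k**2 + k - 1).
s_(k+1) − s_k = -12*k**2 - 8*k - 4 = t_k.
Sum = s_(8) − s_(2); s_(8) = -1936, s_(2) = -28 ⇒ -1908.

Σ = -1908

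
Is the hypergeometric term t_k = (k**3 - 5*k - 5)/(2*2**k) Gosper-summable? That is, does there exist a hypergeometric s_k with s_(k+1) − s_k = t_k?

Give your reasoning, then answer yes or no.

Yes. s_k = (-k**3 - 3*k**2 - 4*k - 3)/2**k.

Ratio r(k) = (5*k - (k + 1)**3 + 10)/(2*(-k**3 + 5*k + 5)).
Take A(k)=1/2, B(k)=1, C(k)=k**3 - 5*k - 5.
Set up (1/2)·f(k+1) − (1)·f(k) − (k**3 - 5*k - 5) = 0.
d = 3 from the (0,0,3) case.
Solving with deg f ≤ 3: f(k) = -2*(k**3 + 3*k**2 + 4*k + 3).
Get s_k = R·t_k = (-k**3 - 3*k**2 - 4*k - 3)/2**k with R(k) = B(k−1)f(k)/C(k) = -2*(k**3 + 3*k**2 + 4*k + 3)/(k**3 - 5*k - 5).
Verify: (k**3 - 5*k - 5)/(2*2**k) matches t_k.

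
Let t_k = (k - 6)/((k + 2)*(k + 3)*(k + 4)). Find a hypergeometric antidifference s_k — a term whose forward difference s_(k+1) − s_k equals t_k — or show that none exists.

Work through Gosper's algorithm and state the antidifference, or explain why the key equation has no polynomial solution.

Compute t_(k+1)/t_k: get (k - 5)*(k + 2)/((k - 6)*(k + 5)).
Gosper form: A/B · C(k+1)/C(k) with A=k + 2, B=k + 5, C=k - 6.
f must satisfy (k + 2)·f(k+1) − (k + 4)·f(k) = k - 6.
d = 2 from the (1,1,1) case.
Solve for f: f(k) = -k*(k + 8)/3 (degree 2 ≤ 2).
Then R = B(k−1)f/C = -k*(k + 4)*(k + 8)/(3*(k - 6)), so s_k = R(k)·t_k = k*(-k - 8)/(3*(k + 2)*(k + 3)).
Verify: (k - 6)/(k**3 + 9*k**2 + 26*k + 24) matches t_k.

s_k = k*(-k - 8)/(3*(k + 2)*(k + 3))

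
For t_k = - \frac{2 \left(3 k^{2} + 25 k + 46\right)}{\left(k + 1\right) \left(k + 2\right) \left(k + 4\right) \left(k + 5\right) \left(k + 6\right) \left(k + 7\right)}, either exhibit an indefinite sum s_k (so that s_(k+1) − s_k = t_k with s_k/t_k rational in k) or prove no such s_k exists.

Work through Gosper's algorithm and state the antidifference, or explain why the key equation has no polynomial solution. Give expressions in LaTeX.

s_k = \frac{k \left(- k^{2} - 11 k - 34\right)}{12 \left(k^{3} + 11 k^{2} + 34 k + 24\right)}

t_(k+1)/t_k = (k + 1)*(k + 4)*(25*k + 3*(k + 1)**2 + 71)/((k + 3)*(k + 8)*(3*k**2 + 25*k + 46)).
Take A(k)=k + 1, B(k)=k + 8, C(k)=k**3 + 34*k**2/3 + 121*k/3 + 46.
Solve (k + 1)·f(k+1) − (k + 7)·f(k) = k**3 + 34*k**2/3 + 121*k/3 + 46.
Bound: deg f ≤ 6.
Solve for f: f(k) = k*(k + 2)*(k + 3)*(k + 5)*(k**2 + 11*k + 34)/72 (degree 6 ≤ 6).
Then R = B(k−1)f/C = k*(k + 2)*(k + 5)*(k + 7)*(k**2 + 11*k + 34)/(24*(3*k**2 + 25*k + 46)), so s_k = R(k)·t_k = k*(-k**2 - 11*k - 34)/(12*(k**3 + 11*k**2 + 34*k + 24)).
Δs = 2*(-3*k**2 - 25*k - 46)/(k**6 + 25*k**5 + 247*k**4 + 1219*k**3 + 3112*k**2 + 3796*k + 1680), as required.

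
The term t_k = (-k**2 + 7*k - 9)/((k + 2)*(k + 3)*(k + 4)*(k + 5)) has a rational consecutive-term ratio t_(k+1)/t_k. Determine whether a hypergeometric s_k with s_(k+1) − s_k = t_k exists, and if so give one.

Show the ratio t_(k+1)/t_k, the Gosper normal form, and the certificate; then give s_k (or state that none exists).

Step 1: r(k) = (k + 2)*(-7*k + (k + 1)**2 + 2)/((k + 6)*(k**2 - 7*k + 9)).
Factor: A=k + 2; B=k + 6; C=k**2 - 7*k + 9.
Set up (k + 2)·f(k+1) − (k + 5)·f(k) − (k**2 - 7*k + 9) = 0.
deg f ≤ 3 (via 1,1,2).
Solving with deg f ≤ 3: f(k) = k*(k**2 + k + 34)/8.
R(k) = B(k−1)·f(k)/C(k) = k*(k + 5)*(k**2 + k + 34)/(8*(k**2 - 7*k + 9)); s_k = R·t_k = k*(-k**2 - k - 34)/(8*(k + 2)*(k + 3)*(k + 4)).
s_(k+1) − s_k = (-k**2 + 7*k - 9)/(k**4 + 14*k**3 + 71*k**2 + 154*k + 120) = t_k.

s_k = k*(-k**2 - k - 34)/(8*(k + 2)*(k + 3)*(k + 4))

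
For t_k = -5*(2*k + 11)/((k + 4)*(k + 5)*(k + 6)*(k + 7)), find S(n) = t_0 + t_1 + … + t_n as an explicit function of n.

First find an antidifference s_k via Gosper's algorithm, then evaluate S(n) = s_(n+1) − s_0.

S(n) = 5*(-n**2 - 12*n - 11)/(24*(n**2 + 12*n + 35))

r(k) = (k + 4)*(2*k + 13)/((k + 8)*(2*k + 11)) after simplifying.
Gosper form: A/B · C(k+1)/C(k) with A=k + 4, B=k + 8, C=k + 11/2.
Need (k + 4)·f(k+1) − (k + 7)·f(k) = k + 11/2.
deg f ≤ 3 (via 1,1,1).
A polynomial solution: f(k) = k*(k + 5)*(k + 10)/48.
So s_k = (B(k−1)f/C)·t_k = (k*(k + 5)*(k + 7)*(k + 10)/(24*(2*k + 11)))·t_k = 5*k*(-k - 10)/(24*(k**2 + 10*k + 24)).
Δs = 5*(-2*k - 11)/(k**4 + 22*k**3 + 179*k**2 + 638*k + 840), as required.
Telescope: S(n) = s_(n+1) − s_(0) = 5*(-n**2 - 12*n - 11)/(24*(n**2 + 12*n + 35)) − (0) = 5*(-n**2 - 12*n - 11)/(24*(n**2 + 12*n + 35)).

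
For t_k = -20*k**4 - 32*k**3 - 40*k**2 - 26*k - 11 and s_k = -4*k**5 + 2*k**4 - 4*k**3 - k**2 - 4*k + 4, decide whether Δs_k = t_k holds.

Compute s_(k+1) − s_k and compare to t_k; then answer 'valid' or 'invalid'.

valid; difference matches t_k

s_(k+1) = -4*k**5 - 18*k**4 - 36*k**3 - 41*k**2 - 30*k - 7
s_(k+1) − s_k = -20*k**4 - 32*k**3 - 40*k**2 - 26*k - 11
(s_(k+1) − s_k) − t_k = 0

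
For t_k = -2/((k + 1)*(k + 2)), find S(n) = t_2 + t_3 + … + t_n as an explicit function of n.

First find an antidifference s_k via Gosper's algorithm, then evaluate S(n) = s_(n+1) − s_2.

t_(k+1)/t_k = (k + 1)/(k + 3).
Take A(k)=k + 1, B(k)=k + 3, C(k)=1.
Need (k + 1)·f(k+1) − (k + 2)·f(k) = 1.
d = 1 from the (1,1,0) case.
Solve for f: f(k) = k (degree 1 ≤ 1).
R(k) = B(k−1)·f(k)/C(k) = k*(k + 2); s_k = R·t_k = -2*k/(k + 1).
Δs = -2/(k**2 + 3*k + 2), as required.
Σ_(k=2)^n t_k = s_(n+1) − s_(2) = (2*(-n - 1)/(n + 2)) − (-4/3), i.e. 2*(1 - n)/(3*(n + 2)).

S(n) = 2*(1 - n)/(3*(n + 2))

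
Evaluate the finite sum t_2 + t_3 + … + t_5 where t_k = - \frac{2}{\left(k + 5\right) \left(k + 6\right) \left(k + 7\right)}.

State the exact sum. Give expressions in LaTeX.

Σ = -19/1848

Ratio r(k) = (k + 5)/(k + 8).
A = k + 5, B = k + 8, C = 1.
Need (k + 5)·f(k+1) − (k + 7)·f(k) = 1.
d = 2 from the (1,1,0) case.
Coefficient equations give f(k) = k*(k + 11)/60.
So s_k = (B(k−1)f/C)·t_k = (k*(k + 7)*(k + 11)/60)·t_k = k*(-k - 11)/(30*(k + 5)*(k + 6)).
Verify: -2/(k**3 + 18*k**2 + 107*k + 210) matches t_k.
Sum = s_(6) − s_(2); s_(6) = -17/660, s_(2) = -13/840 ⇒ -19/1848.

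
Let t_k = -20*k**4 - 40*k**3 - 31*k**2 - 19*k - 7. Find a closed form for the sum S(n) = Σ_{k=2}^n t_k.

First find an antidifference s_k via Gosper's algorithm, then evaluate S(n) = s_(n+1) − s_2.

Ratio r(k) = (20*k**4 + 120*k**3 + 271*k**2 + 281*k + 117)/(20*k**4 + 40*k**3 + 31*k**2 + 19*k + 7).
Factor: A=1; B=1; C=k**4 + 2*k**3 + 31*k**2/20 + 19*k/20 + 7/20.
f must satisfy (1)·f(k+1) − (1)·f(k) = k**4 + 2*k**3 + 31*k**2/20 + 19*k/20 + 7/20.
Degrees (0,0,4) ⇒ d ≤ 5.
Match coefficients ⇒ f(k) = k*(4*k**4 - 3*k**2 + 4*k + 2)/20.
Get s_k = R·t_k = k*(-4*k**4 + 3*k**2 - 4*k - 2) with R(k) = B(k−1)f(k)/C(k) = k*(4*k**4 - 3*k**2 + 4*k + 2)/(20*k**4 + 40*k**3 + 31*k**2 + 19*k + 7).
Check: Δs_k = -20*k**4 - 40*k**3 - 31*k**2 - 19*k - 7. ✓
Evaluate: s_(n+1) = -4*n**5 - 20*n**4 - 37*n**3 - 35*n**2 - 21*n - 7; subtract s_(2) = -124 ⇒ S(n) = -4*n**5 - 20*n**4 - 37*n**3 - 35*n**2 - 21*n + 117.

S(n) = -4*n**5 - 20*n**4 - 37*n**3 - 35*n**2 - 21*n + 117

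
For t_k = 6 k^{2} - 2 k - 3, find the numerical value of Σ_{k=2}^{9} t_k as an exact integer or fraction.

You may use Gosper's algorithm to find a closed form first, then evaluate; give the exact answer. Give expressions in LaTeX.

Σ = 1592

Compute t_(k+1)/t_k: get (6*k**2 + 10*k + 1)/(6*k**2 - 2*k - 3).
Factor: A=1; B=1; C=k**2 - k/3 - 1/2.
Solve (1)·f(k+1) − (1)·f(k) = k**2 - k/3 - 1/2.
Degrees (0,0,2) ⇒ d ≤ 3.
A polynomial solution: f(k) = k*(2*k**2 - 4*k - 1)/6.
R(k) = B(k−1)·f(k)/C(k) = k*(2*k**2 - 4*k - 1)/(6*k**2 - 2*k - 3); s_k = R·t_k = k*(2*k**2 - 4*k - 1).
Check: Δs_k = 6*k**2 - 2*k - 3. ✓
Telescoping: Σ = s_(10) − s_(2) = 1590 − (-2) = 1592.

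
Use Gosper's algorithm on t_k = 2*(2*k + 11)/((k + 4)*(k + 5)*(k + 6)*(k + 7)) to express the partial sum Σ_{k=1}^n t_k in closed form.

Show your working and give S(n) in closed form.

S(n) = 2*n*(n + 12)/(35*(n**2 + 12*n + 35))

The ratio is (k + 4)*(2*k + 13)/((k + 8)*(2*k + 11)).
So A=k + 4 and B=k + 8, with C=k + 11/2.
Set up (k + 4)·f(k+1) − (k + 7)·f(k) − (k + 11/2) = 0.
deg f ≤ 3 (via 1,1,1).
Coefficient equations give f(k) = k*(k + 5)*(k + 10)/48.
So s_k = (B(k−1)f/C)·t_k = (k*(k + 5)*(k + 7)*(k + 10)/(24*(2*k + 11)))·t_k = k*(k + 10)/(12*(k**2 + 10*k + 24)).
Verify: 2*(2*k + 11)/(k**4 + 22*k**3 + 179*k**2 + 638*k + 840) matches t_k.
Σ_(k=1)^n t_k = s_(n+1) − s_(1) = ((n**2 + 12*n + 11)/(12*(n**2 + 12*n + 35))) − (11/420), i.e. 2*n*(n + 12)/(35*(n**2 + 12*n + 35)).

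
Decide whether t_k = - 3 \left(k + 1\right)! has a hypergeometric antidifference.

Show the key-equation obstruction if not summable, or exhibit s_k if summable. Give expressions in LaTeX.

No — t_k has no hypergeometric antidifference.

t_(k+1)/t_k = k + 2.
Gosper form: A/B · C(k+1)/C(k) with A=k + 2, B=1, C=1.
Key eq: (k + 2)·f(k+1) = (1)·f(k) + (1).
Bound: deg f ≤ -1.
Negative degree bound (-1): no f exists, t_k not Gosper-summable.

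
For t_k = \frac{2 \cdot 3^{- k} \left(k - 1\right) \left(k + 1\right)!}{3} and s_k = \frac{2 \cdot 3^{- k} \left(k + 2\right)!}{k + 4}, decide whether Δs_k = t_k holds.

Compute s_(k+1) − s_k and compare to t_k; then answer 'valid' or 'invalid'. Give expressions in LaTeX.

s_(k+1) = 2*factorial(k + 3)/(3*3**k*(k + 5))
s_(k+1) − s_k = 2*(k**2 + 4*k - 3)*factorial(k + 2)/(3*3**k*(k + 4)*(k + 5))
(s_(k+1) − s_k) − t_k = -4*(k**2 + 3*k - 7)*factorial(k + 1)/(3*3**k*(k + 4)*(k + 5))

Invalid: residual - \frac{4 \cdot 3^{- k} \left(k^{2} + 3 k - 7\right) \left(k + 1\right)!}{3 \left(k + 4\right) \left(k + 5\right)} ≠ 0.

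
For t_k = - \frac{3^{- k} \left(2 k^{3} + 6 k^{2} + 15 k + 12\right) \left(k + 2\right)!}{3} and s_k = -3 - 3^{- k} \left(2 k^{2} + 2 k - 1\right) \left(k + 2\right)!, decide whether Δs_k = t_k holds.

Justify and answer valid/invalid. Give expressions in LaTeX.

Valid: the claim telescopes to t_k.

s_(k+1) = -3**(-k - 1)*(2*k + 2*(k + 1)**2 + 1)*factorial(k + 3) - 3
s_(k+1) − s_k = -(2*k**3 + 6*k**2 + 15*k + 12)*factorial(k + 2)/(3*3**k)
(s_(k+1) − s_k) − t_k = 0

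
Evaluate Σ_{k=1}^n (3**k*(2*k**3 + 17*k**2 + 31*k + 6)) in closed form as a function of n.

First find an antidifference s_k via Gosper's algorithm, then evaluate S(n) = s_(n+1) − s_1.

t_(k+1)/t_k = 3*(2*k**3 + 23*k**2 + 71*k + 56)/(2*k**3 + 17*k**2 + 31*k + 6).
Factor: A=3; B=1; C=k**3 + 17*k**2/2 + 31*k/2 + 3.
Set up (3)·f(k+1) − (1)·f(k) − (k**3 + 17*k**2/2 + 31*k/2 + 3) = 0.
Bound: deg f ≤ 3.
Solving with deg f ≤ 3: f(k) = (k**3 + 4*k**2 - k - 3)/2.
So s_k = (B(k−1)f/C)·t_k = ((k**3 + 4*k**2 - k - 3)/((k + 6)*(2*k**2 + 5*k + 1)))·t_k = 3**k*(k**3 + 4*k**2 - k - 3).
Δs = 3**k*(2*k**3 + 17*k**2 + 31*k + 6), as required.
Evaluate: s_(n+1) = 3**(n + 1)*(n**3 + 7*n**2 + 10*n + 1); subtract s_(1) = 3 ⇒ S(n) = 3*3**n*n**3 + 21*3**n*n**2 + 30*3**n*n + 3*3**n - 3.

S(n) = 3*3**n*n**3 + 21*3**n*n**2 + 30*3**n*n + 3*3**n - 3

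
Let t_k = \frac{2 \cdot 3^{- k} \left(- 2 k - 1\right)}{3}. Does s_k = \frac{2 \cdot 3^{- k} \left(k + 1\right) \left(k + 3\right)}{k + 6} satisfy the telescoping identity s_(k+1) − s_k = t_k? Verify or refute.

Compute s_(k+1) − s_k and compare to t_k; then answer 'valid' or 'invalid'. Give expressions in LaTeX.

s_(k+1) = 2*(k + 2)*(k + 4)/(3*3**k*(k + 7))
s_(k+1) − s_k = 2*(-2*k**3 - 21*k**2 - 49*k - 15)/(3*3**k*(k**2 + 13*k + 42))
(s_(k+1) − s_k) − t_k = 2*(2*k**2 + 16*k + 9)/(3**k*(k**2 + 13*k + 42))

Invalid: residual \frac{2 \cdot 3^{- k} \left(2 k^{2} + 16 k + 9\right)}{k^{2} + 13 k + 42} ≠ 0.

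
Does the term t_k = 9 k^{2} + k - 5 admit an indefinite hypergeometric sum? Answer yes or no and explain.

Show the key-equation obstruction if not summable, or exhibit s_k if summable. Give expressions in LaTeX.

t_(k+1)/t_k = (k + 9*(k + 1)**2 - 4)/(9*k**2 + k - 5).
Normal form (A,B,C) = (1, 1, k**2 + k/9 - 5/9).
Solve (1)·f(k+1) − (1)·f(k) = k**2 + k/9 - 5/9.
deg f ≤ 3 (via 0,0,2).
Solve for f: f(k) = k*(k - 2)*(3*k + 2)/9 (degree 3 ≤ 3).
Certificate R = B(k−1)f/C = k*(k - 2)*(3*k + 2)/(9*k**2 + k - 5) gives s_k = k*(3*k**2 - 4*k - 4).
Δs = 9*k**2 + k - 5, as required.

Yes. s_k = k \left(3 k^{2} - 4 k - 4\right).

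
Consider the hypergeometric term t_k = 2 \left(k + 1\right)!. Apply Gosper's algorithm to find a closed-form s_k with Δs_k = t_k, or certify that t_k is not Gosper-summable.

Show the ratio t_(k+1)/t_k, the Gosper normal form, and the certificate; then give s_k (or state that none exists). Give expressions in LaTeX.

none — t_k is not Gosper-summable

t_(k+1)/t_k = k + 2.
Factor: A=k + 2; B=1; C=1.
Set up (k + 2)·f(k+1) − (1)·f(k) − (1) = 0.
From deg A=1, deg B=0, deg C=0: d=-1.
Bound -1 < 0, so the key equation has no polynomial solution.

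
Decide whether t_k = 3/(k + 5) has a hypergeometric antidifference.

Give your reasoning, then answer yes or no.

No; the coefficient equations for f are inconsistent.

r(k) = (k + 5)/(k + 6) after simplifying.
A = k + 5, B = k + 6, C = 1.
Need (k + 5)·f(k+1) − (k + 5)·f(k) = 1.
From deg A=1, deg B=1, deg C=0: d=0.
Write f(k) = c0. Then LHS − RHS = -1, requiring -1 = 0: contradictory. No certificate.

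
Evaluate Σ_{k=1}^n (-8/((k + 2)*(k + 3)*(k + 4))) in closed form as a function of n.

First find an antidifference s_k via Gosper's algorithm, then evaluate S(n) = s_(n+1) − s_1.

Ratio r(k) = (k + 2)/(k + 5).
Take A(k)=k + 2, B(k)=k + 5, C(k)=1.
Set up (k + 2)·f(k+1) − (k + 4)·f(k) − (1) = 0.
Bound: deg f ≤ 2.
Solving with deg f ≤ 2: f(k) = k*(k + 5)/12.
Get s_k = R·t_k = 2*k*(-k - 5)/(3*(k + 2)*(k + 3)) with R(k) = B(k−1)f(k)/C(k) = k*(k + 4)*(k + 5)/12.
Check: Δs_k = -8/(k**3 + 9*k**2 + 26*k + 24). ✓
Σ_(k=1)^n t_k = s_(n+1) − s_(1) = (2*(-n**2 - 7*n - 6)/(3*(n**2 + 7*n + 12))) − (-1/3), i.e. n*(-n - 7)/(3*(n**2 + 7*n + 12)).

S(n) = n*(-n - 7)/(3*(n**2 + 7*n + 12))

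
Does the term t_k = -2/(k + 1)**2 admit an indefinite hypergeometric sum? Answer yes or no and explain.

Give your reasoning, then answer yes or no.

No; the coefficient equations for f are inconsistent.

t_(k+1)/t_k = (k + 1)**2/(k + 2)**2.
Take A(k)=k**2 + 2*k + 1, B(k)=k**2 + 4*k + 4, C(k)=1.
Set up (k**2 + 2*k + 1)·f(k+1) − (k**2 + 2*k + 1)·f(k) − (1) = 0.
Degrees (2,2,0) ⇒ d ≤ 0.
f = c0 ⇒ A·f(k+1) − B(k−1)·f(k) − C = -1. The system {-1 = 0} is inconsistent; no antidifference.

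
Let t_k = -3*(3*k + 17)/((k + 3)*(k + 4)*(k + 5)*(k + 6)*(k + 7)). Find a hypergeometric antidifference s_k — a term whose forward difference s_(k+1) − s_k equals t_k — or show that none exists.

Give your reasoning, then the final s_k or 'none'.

Ratio r(k) = (k + 3)*(3*k + 20)/((k + 8)*(3*k + 17)).
So A=k + 3 and B=k + 8, with C=k + 17/3.
f must satisfy (k + 3)·f(k+1) − (k + 7)·f(k) = k + 17/3.
Degrees (1,1,1) ⇒ d ≤ 4.
Coefficient equations give f(k) = k*(k + 5)*(k**2 + 13*k + 54)/216.
Then R = B(k−1)f/C = k*(k + 5)*(k + 7)*(k**2 + 13*k + 54)/(72*(3*k + 17)), so s_k = R(k)·t_k = k*(-k**2 - 13*k - 54)/(24*(k**3 + 13*k**2 + 54*k + 72)).
Verify: 3*(-3*k - 17)/(k**5 + 25*k**4 + 245*k**3 + 1175*k**2 + 2754*k + 2520) matches t_k.

s_k = k*(-k**2 - 13*k - 54)/(24*(k**3 + 13*k**2 + 54*k + 72))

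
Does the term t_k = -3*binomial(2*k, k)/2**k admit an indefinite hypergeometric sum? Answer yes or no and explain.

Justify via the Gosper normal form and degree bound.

No; the degree bound rules out any f.

Ratio r(k) = (2*k + 1)/(k + 1).
So A=2*k + 1 and B=k + 1, with C=1.
Key eq: (2*k + 1)·f(k+1) = (k)·f(k) + (1).
Degrees (1,1,0) ⇒ d ≤ -1.
Negative degree bound (-1): no f exists, t_k not Gosper-summable.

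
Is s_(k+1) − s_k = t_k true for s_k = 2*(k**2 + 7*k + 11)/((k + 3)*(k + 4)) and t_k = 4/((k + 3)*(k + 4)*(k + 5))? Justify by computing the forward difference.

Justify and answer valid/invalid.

valid; difference matches t_k

s_(k+1) = 2*(7*k + (k + 1)**2 + 18)/((k + 4)*(k + 5))
s_(k+1) − s_k = 4/(k**3 + 12*k**2 + 47*k + 60)
(s_(k+1) − s_k) − t_k = 0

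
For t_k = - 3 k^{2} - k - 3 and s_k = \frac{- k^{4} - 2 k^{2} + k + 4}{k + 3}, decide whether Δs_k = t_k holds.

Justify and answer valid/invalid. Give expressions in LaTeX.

s_(k+1) = (k - (k + 1)**4 - 2*(k + 1)**2 + 5)/(k + 4)
s_(k+1) − s_k = (-3*k**4 - 18*k**3 - 24*k**2 - 27*k - 10)/(k**2 + 7*k + 12)
(s_(k+1) − s_k) − t_k = 2*(2*k**3 + 11*k**2 + 3*k + 13)/(k**2 + 7*k + 12)

Invalid: residual \frac{2 \left(2 k^{3} + 11 k^{2} + 3 k + 13\right)}{k^{2} + 7 k + 12} ≠ 0.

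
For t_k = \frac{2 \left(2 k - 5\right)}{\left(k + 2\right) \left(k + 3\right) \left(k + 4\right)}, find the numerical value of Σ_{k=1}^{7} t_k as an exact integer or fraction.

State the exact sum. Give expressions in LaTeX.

Σ = -7/220

r(k) = (k + 2)*(2*k - 3)/((k + 5)*(2*k - 5)) after simplifying.
Factor: A=k + 2; B=k + 5; C=k - 5/2.
f must satisfy (k + 2)·f(k+1) − (k + 4)·f(k) = k - 5/2.
Degrees (1,1,1) ⇒ d ≤ 2.
Match coefficients ⇒ f(k) = -k*(k + 29)/24.
Then R = B(k−1)f/C = -k*(k + 4)*(k + 29)/(12*(2*k - 5)), so s_k = R(k)·t_k = k*(-k - 29)/(6*(k + 2)*(k + 3)).
s_(k+1) − s_k = 2*(2*k - 5)/(k**3 + 9*k**2 + 26*k + 24) = t_k.
Sum = s_(8) − s_(1); s_(8) = -74/165, s_(1) = -5/12 ⇒ -7/220.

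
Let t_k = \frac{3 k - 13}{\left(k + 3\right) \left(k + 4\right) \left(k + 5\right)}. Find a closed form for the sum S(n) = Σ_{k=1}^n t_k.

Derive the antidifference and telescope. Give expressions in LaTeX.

S(n) = \frac{n \left(n - 51\right)}{20 \left(n^{2} + 9 n + 20\right)}

The ratio is (k + 3)*(3*k - 10)/((k + 6)*(3*k - 13)).
A = k + 3, B = k + 6, C = k - 13/3.
Set up (k + 3)·f(k+1) − (k + 5)·f(k) − (k - 13/3) = 0.
Degrees (1,1,1) ⇒ d ≤ 2.
Match coefficients ⇒ f(k) = -k*(k + 25)/18.
Then R = B(k−1)f/C = -k*(k + 5)*(k + 25)/(6*(3*k - 13)), so s_k = R(k)·t_k = k*(-k - 25)/(6*(k + 3)*(k + 4)).
Verify: (3*k - 13)/(k**3 + 12*k**2 + 47*k + 60) matches t_k.
Σ_(k=1)^n t_k = s_(n+1) − s_(1) = ((-n**2 - 27*n - 26)/(6*(n**2 + 9*n + 20))) − (-13/60), i.e. n*(n - 51)/(20*(n**2 + 9*n + 20)).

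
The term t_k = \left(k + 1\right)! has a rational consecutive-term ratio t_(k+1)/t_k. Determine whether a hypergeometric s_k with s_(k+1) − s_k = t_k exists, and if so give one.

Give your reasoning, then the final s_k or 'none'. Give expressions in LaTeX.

none — t_k is not Gosper-summable

Step 1: r(k) = k + 2.
Take A(k)=k + 2, B(k)=1, C(k)=1.
Solve (k + 2)·f(k+1) − (1)·f(k) = 1.
Degrees (1,0,0) ⇒ d ≤ -1.
Negative degree bound (-1): no f exists, t_k not Gosper-summable.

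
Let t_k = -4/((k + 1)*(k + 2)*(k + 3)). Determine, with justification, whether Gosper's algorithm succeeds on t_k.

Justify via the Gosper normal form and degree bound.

Yes. s_k = k*(-k - 3)/((k + 1)*(k + 2)).

Ratio r(k) = (k + 1)/(k + 4).
Take A(k)=k + 1, B(k)=k + 4, C(k)=1.
Solve (k + 1)·f(k+1) − (k + 3)·f(k) = 1.
Bound: deg f ≤ 2.
Coefficient equations give f(k) = k*(k + 3)/4.
Certificate R = B(k−1)f/C = k*(k + 3)**2/4 gives s_k = k*(-k - 3)/((k + 1)*(k + 2)).
Check: Δs_k = -4/(k**3 + 6*k**2 + 11*k + 6). ✓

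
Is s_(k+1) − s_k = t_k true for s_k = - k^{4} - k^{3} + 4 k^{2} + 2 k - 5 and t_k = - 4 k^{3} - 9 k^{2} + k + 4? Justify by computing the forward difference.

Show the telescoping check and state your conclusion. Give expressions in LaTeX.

Valid: the claim telescopes to t_k.

s_(k+1) = -k**4 - 5*k**3 - 5*k**2 + 3*k - 1
s_(k+1) − s_k = -4*k**3 - 9*k**2 + k + 4
(s_(k+1) − s_k) − t_k = 0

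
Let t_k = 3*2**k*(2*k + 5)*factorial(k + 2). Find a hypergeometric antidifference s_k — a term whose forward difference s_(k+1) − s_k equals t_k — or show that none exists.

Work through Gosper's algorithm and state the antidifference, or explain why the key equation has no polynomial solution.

s_k = 3*2**k*factorial(k + 2)

Compute t_(k+1)/t_k: get 2*(k + 3)*(2*k + 7)/(2*k + 5).
So A=2*k + 6 and B=1, with C=k + 5/2.
Need (2*k + 6)·f(k+1) − (1)·f(k) = k + 5/2.
deg f ≤ 0 (via 1,0,1).
A polynomial solution: f(k) = 1/2.
Then R = B(k−1)f/C = 1/(2*k + 5), so s_k = R(k)·t_k = 3*2**k*factorial(k + 2).
Check: Δs_k = 3*2**k*(2*k + 5)*factorial(k + 2). ✓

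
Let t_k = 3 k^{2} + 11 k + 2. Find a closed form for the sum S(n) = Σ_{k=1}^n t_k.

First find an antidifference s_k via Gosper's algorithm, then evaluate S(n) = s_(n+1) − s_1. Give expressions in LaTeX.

S(n) = n \left(n^{2} + 7 n + 8\right)

The ratio is (3*k**2 + 17*k + 16)/(3*k**2 + 11*k + 2).
Factor: A=1; B=1; C=k**2 + 11*k/3 + 2/3.
f must satisfy (1)·f(k+1) − (1)·f(k) = k**2 + 11*k/3 + 2/3.
Bound: deg f ≤ 3.
Solve for f: f(k) = k*(k**2 + 4*k - 3)/3 (degree 3 ≤ 3).
Then R = B(k−1)f/C = k*(k**2 + 4*k - 3)/(3*k**2 + 11*k + 2), so s_k = R(k)·t_k = k*(k**2 + 4*k - 3).
Δs = 3*k**2 + 11*k + 2, as required.
Σ_(k=1)^n t_k = s_(n+1) − s_(1) = (n**3 + 7*n**2 + 8*n + 2) − (2), i.e. n*(n**2 + 7*n + 8).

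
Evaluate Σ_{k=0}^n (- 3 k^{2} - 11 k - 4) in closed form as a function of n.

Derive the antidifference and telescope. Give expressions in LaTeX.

S(n) = - n^{3} - 7 n^{2} - 10 n - 4

Step 1: r(k) = (3*k**2 + 17*k + 18)/(3*k**2 + 11*k + 4).
Gosper form: A/B · C(k+1)/C(k) with A=1, B=1, C=k**2 + 11*k/3 + 4/3.
Need (1)·f(k+1) − (1)·f(k) = k**2 + 11*k/3 + 4/3.
deg f ≤ 3 (via 0,0,2).
Solve for f: f(k) = k*(k**2 + 4*k - 1)/3 (degree 3 ≤ 3).
R(k) = B(k−1)·f(k)/C(k) = k*(k**2 + 4*k - 1)/(3*k**2 + 11*k + 4); s_k = R·t_k = k*(-k**2 - 4*k + 1).
Verify: -3*k**2 - 11*k - 4 matches t_k.
Σ_(k=0)^n t_k = s_(n+1) − s_(0) = (-n**3 - 7*n**2 - 10*n - 4) − (0), i.e. -n**3 - 7*n**2 - 10*n - 4.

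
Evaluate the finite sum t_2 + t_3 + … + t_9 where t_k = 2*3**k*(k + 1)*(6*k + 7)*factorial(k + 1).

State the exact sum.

Σ = 89567790681276

t_(k+1)/t_k = (k + 2)**2*(18*k + 39)/((k + 1)*(6*k + 7)).
A = 3*k + 6, B = 1, C = k**2 + 13*k/6 + 7/6.
Solve (3*k + 6)·f(k+1) − (1)·f(k) = k**2 + 13*k/6 + 7/6.
d = 1 from the (1,0,2) case.
Coefficient equations give f(k) = (2*k - 1)/6.
R(k) = B(k−1)·f(k)/C(k) = (2*k - 1)/((k + 1)*(6*k + 7)); s_k = R·t_k = 2*3**k*(2*k - 1)*factorial(k + 1).
s_(k+1) − s_k = 2*3**k*(k + 1)*(6*k + 7)*factorial(k + 1) = t_k.
Σ_(k=2)^(9) t_k = s_(10) − s_(2) = 89567790681600 − (324) = 89567790681276.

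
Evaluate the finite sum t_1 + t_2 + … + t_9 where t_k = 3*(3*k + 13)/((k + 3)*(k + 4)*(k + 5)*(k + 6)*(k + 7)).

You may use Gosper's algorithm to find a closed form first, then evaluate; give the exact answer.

Σ = 123/7280

r(k) = (k + 3)*(3*k + 16)/((k + 8)*(3*k + 13)) after simplifying.
A = k + 3, B = k + 8, C = k + 13/3.
Need (k + 3)·f(k+1) − (k + 7)·f(k) = k + 13/3.
Degrees (1,1,1) ⇒ d ≤ 4.
Solving with deg f ≤ 4: f(k) = k*(k + 4)*(k**2 + 14*k + 63)/270.
Then R = B(k−1)f/C = k*(k + 4)*(k + 7)*(k**2 + 14*k + 63)/(90*(3*k + 13)), so s_k = R(k)·t_k = k*(k**2 + 14*k + 63)/(30*(k**3 + 14*k**2 + 63*k + 90)).
Check: Δs_k = 3*(3*k + 13)/(k**5 + 25*k**4 + 245*k**3 + 1175*k**2 + 2754*k + 2520). ✓
Σ_(k=1)^(9) t_k = s_(10) − s_(1) = 101/3120 − (13/840) = 123/7280.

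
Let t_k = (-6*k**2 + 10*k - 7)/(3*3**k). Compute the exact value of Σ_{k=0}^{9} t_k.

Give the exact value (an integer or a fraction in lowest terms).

Σ = -235912/59049

r(k) = (6*k**2 + 2*k + 3)/(3*(6*k**2 - 10*k + 7)) after simplifying.
So A=1/3 and B=1, with C=k**2 - 5*k/3 + 7/6.
Need (1/3)·f(k+1) − (1)·f(k) = k**2 - 5*k/3 + 7/6.
deg f ≤ 2 (via 0,0,2).
Coefficient equations give f(k) = -(3*k**2 - 2*k + 4)/2.
Certificate R = B(k−1)f/C = -3*(3*k**2 - 2*k + 4)/(6*k**2 - 10*k + 7) gives s_k = (3*k**2 - 2*k + 4)/3**k.
Δs = (-6*k**2 + 10*k - 7)/(3*3**k), as required.
Telescoping: Σ = s_(10) − s_(0) = 284/59049 − (4) = -235912/59049.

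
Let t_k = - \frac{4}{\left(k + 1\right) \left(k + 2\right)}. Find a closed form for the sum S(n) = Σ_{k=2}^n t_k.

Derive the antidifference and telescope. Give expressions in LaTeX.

r(k) = (k + 1)/(k + 3) after simplifying.
Gosper form: A/B · C(k+1)/C(k) with A=k + 1, B=k + 3, C=1.
f must satisfy (k + 1)·f(k+1) − (k + 2)·f(k) = 1.
d = 1 from the (1,1,0) case.
Solve for f: f(k) = k (degree 1 ≤ 1).
Then R = B(k−1)f/C = k*(k + 2), so s_k = R(k)·t_k = -4*k/(k + 1).
Verify: -4/(k**2 + 3*k + 2) matches t_k.
s_(n+1) = 4*(-n - 1)/(n + 2) and s_(2) = -8/3, so S(n) = 4*(1 - n)/(3*(n + 2)).

S(n) = \frac{4 \left(1 - n\right)}{3 \left(n + 2\right)}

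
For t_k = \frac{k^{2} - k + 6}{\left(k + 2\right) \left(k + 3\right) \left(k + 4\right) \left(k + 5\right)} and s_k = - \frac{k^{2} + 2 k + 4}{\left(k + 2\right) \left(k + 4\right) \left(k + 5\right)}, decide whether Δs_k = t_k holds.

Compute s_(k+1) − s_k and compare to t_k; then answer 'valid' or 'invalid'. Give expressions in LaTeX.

Invalid: residual \frac{2 \left(- 2 k^{2} - k - 10\right)}{k^{5} + 20 k^{4} + 155 k^{3} + 580 k^{2} + 1044 k + 720} ≠ 0.

s_(k+1) = (-2*k - (k + 1)**2 - 6)/((k + 3)*(k + 5)*(k + 6))
s_(k+1) − s_k = (k**3 + k**2 - 2*k + 16)/(k**5 + 20*k**4 + 155*k**3 + 580*k**2 + 1044*k + 720)
(s_(k+1) − s_k) − t_k = 2*(-2*k**2 - k - 10)/(k**5 + 20*k**4 + 155*k**3 + 580*k**2 + 1044*k + 720)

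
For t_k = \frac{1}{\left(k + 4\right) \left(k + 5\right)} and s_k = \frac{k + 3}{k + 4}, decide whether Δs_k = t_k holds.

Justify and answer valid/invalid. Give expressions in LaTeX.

s_(k+1) = (k + 4)/(k + 5)
s_(k+1) − s_k = 1/(k**2 + 9*k + 20)
(s_(k+1) − s_k) − t_k = 0

valid; difference matches t_k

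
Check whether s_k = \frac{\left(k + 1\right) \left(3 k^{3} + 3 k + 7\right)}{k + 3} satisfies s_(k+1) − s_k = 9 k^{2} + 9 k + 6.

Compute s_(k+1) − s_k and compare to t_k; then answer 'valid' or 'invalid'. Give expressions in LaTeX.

Invalid: residual \frac{2 \left(- 6 k^{3} - 36 k^{2} - 30 k - 11\right)}{k^{2} + 7 k + 12} ≠ 0.

s_(k+1) = (k + 2)*(3*k + 3*(k + 1)**3 + 10)/(k + 4)
s_(k+1) − s_k = (9*k**4 + 60*k**3 + 105*k**2 + 90*k + 50)/(k**2 + 7*k + 12)
(s_(k+1) − s_k) − t_k = 2*(-6*k**3 - 36*k**2 - 30*k - 11)/(k**2 + 7*k + 12)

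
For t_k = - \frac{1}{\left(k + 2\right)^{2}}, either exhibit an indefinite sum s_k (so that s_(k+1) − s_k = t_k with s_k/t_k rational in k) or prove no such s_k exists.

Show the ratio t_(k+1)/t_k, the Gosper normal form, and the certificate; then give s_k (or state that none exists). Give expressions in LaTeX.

r(k) = (k + 2)**2/(k + 3)**2 after simplifying.
Gosper form: A/B · C(k+1)/C(k) with A=k**2 + 4*k + 4, B=k**2 + 6*k + 9, C=1.
f must satisfy (k**2 + 4*k + 4)·f(k+1) − (k**2 + 4*k + 4)·f(k) = 1.
Degrees (2,2,0) ⇒ d ≤ 0.
Put f(k) = c0: A·f(k+1) − B(k−1)·f(k) − C = -1; need -1 = 0 — inconsistent ⇒ no f, not summable.

none — t_k is not Gosper-summable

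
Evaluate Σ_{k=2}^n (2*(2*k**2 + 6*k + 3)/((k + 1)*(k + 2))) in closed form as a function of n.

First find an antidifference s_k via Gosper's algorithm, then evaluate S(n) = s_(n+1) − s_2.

S(n) = 2*(6*n**2 + 5*n - 11)/(3*(n + 2))

r(k) = (k + 1)*(6*k + 2*(k + 1)**2 + 9)/((k + 3)*(2*k**2 + 6*k + 3)) after simplifying.
A = k + 1, B = k + 3, C = k**2 + 3*k + 3/2.
Set up (k + 1)·f(k+1) − (k + 2)·f(k) − (k**2 + 3*k + 3/2) = 0.
From deg A=1, deg B=1, deg C=2: d=2.
Solve for f: f(k) = k*(2*k + 1)/2 (degree 2 ≤ 2).
So s_k = (B(k−1)f/C)·t_k = (k*(k + 2)*(2*k + 1)/(2*k**2 + 6*k + 3))·t_k = 2*k*(2*k + 1)/(k + 1).
s_(k+1) − s_k = 2*(2*k**2 + 6*k + 3)/(k**2 + 3*k + 2) = t_k.
Telescope: S(n) = s_(n+1) − s_(2) = 2*(2*n**2 + 5*n + 3)/(n + 2) − (20/3) = 2*(6*n**2 + 5*n - 11)/(3*(n + 2)).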